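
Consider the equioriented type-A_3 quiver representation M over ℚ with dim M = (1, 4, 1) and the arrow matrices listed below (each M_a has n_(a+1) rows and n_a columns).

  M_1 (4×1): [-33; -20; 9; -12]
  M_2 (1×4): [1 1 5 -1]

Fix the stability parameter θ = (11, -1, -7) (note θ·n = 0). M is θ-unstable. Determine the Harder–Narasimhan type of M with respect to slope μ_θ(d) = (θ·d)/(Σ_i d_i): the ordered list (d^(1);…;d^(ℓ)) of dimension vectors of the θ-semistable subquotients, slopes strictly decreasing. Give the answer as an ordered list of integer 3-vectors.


Via rank(M_{q-1}∘⋯∘M_p): M ≅ I[1,3], I[2,2]^3.
μ_θ-semistable layers: μ^(1)=1; μ^(2)=-1

((1, 1, 1); (0, 3, 0))


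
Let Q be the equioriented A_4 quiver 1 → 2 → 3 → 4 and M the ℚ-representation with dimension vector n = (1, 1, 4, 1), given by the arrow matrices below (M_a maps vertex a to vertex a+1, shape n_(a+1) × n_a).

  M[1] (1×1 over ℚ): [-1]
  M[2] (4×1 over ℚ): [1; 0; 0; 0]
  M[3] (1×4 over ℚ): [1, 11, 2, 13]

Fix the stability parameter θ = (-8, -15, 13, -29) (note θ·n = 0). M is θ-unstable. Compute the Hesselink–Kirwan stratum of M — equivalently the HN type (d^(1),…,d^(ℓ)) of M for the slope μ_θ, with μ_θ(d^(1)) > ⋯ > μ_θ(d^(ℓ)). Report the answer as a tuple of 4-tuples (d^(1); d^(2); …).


Barcode: M ≅ I[1,4], I[3,3]^3. HN layers by μ_θ (3 steps, strictly decreasing):
  μ^(1)=13; μ^(2)=-8; μ^(3)=-23/2

((0, 0, 3, 0); (0, 0, 1, 1); (1, 1, 0, 0))


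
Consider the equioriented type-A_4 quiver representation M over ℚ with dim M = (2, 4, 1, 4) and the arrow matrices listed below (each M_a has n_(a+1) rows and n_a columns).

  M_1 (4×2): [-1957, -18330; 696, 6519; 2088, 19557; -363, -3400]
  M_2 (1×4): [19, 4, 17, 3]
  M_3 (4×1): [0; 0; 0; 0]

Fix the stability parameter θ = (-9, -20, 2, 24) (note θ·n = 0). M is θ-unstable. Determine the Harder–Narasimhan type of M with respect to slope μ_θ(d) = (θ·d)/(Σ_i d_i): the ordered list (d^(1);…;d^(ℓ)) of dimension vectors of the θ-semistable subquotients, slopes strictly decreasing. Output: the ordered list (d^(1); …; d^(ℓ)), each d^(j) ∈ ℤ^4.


Via rank(M_{q-1}∘⋯∘M_p): M ≅ I[1,2], I[1,3], I[2,2]^2, I[4,4]^4.
μ_θ-semistable layers: μ^(1)=24; μ^(2)=2; μ^(3)=-29/2; μ^(4)=-20

((0, 0, 0, 4); (0, 0, 1, 0); (2, 2, 0, 0); (0, 2, 0, 0))


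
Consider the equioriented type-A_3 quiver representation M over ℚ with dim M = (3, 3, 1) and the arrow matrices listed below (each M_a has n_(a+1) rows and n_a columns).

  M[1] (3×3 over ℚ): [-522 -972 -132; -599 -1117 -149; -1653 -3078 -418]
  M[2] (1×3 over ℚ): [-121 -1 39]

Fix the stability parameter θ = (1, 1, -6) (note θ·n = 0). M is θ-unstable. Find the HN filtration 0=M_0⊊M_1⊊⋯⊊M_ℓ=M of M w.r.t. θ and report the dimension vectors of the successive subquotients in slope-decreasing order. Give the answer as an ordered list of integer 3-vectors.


Interval decomposition of M: I[1,1], I[1,2], I[1,3], I[2,2].
HN type (ℓ=2): μ^(1)=1; μ^(2)=-4/3

((2, 2, 0); (1, 1, 1))


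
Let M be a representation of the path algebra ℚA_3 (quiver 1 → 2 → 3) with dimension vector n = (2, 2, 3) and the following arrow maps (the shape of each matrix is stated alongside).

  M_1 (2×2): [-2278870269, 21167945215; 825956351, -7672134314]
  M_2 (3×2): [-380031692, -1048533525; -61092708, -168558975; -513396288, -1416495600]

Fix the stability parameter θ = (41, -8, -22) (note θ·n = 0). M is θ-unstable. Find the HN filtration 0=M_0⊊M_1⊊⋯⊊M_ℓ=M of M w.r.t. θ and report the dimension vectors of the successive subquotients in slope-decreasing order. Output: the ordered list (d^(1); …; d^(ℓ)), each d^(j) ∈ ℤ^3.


Via rank(M_{q-1}∘⋯∘M_p): M ≅ I[1,2], I[1,3], I[3,3]^2.
μ_θ-semistable layers: μ^(1)=33/2; μ^(2)=11/3; μ^(3)=-22

((1, 1, 0); (1, 1, 1); (0, 0, 2))


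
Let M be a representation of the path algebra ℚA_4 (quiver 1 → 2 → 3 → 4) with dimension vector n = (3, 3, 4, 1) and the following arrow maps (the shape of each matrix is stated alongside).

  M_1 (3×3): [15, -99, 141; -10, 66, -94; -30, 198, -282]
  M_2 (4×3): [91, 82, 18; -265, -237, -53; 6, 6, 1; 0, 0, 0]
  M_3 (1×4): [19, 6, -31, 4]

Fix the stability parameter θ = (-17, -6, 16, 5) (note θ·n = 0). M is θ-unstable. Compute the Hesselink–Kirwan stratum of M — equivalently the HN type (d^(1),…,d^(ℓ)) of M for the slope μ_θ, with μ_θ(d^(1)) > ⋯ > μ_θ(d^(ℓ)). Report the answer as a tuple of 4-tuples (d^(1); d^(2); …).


Via rank(M_{q-1}∘⋯∘M_p): M ≅ I[1,1]^2, I[1,4], I[2,3]^2, I[3,3].
μ_θ-semistable layers: μ^(1)=16; μ^(2)=21/2; μ^(3)=-6; μ^(4)=-17

((0, 0, 3, 0); (0, 0, 1, 1); (0, 3, 0, 0); (3, 0, 0, 0))


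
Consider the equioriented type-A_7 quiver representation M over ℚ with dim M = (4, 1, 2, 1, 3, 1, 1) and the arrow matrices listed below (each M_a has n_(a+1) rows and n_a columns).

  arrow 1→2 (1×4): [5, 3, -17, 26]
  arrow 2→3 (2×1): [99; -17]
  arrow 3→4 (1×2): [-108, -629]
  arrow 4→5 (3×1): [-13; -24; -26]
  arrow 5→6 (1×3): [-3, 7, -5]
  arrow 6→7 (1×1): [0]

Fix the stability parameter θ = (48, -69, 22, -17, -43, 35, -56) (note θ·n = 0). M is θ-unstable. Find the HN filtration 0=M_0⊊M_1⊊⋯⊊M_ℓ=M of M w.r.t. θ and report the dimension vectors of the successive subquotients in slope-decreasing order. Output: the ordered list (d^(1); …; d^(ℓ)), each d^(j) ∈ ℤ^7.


Interval decomposition of M: I[1,1]^3, I[1,6], I[3,3], I[5,5]^2, I[7,7].
HN type (ℓ=6): μ^(1)=48; μ^(2)=35; μ^(3)=22; μ^(4)=-59/5; μ^(5)=-43; μ^(6)=-56

((3, 0, 0, 0, 0, 0, 0); (0, 0, 0, 0, 0, 1, 0); (0, 0, 1, 0, 0, 0, 0); (1, 1, 1, 1, 1, 0, 0); (0, 0, 0, 0, 2, 0, 0); (0, 0, 0, 0, 0, 0, 1))


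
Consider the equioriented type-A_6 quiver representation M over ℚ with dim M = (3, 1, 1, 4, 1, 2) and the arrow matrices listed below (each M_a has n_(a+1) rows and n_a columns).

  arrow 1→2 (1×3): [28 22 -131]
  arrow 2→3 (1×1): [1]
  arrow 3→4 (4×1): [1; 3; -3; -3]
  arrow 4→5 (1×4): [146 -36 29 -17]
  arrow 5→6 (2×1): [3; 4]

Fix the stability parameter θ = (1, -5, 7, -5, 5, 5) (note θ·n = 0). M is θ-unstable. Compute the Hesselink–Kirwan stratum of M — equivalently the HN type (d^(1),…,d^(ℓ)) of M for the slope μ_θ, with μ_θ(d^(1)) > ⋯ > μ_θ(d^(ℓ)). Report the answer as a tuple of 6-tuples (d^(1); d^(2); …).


Barcode: M ≅ I[1,1]^2, I[1,6], I[4,4]^3, I[6,6]. HN layers by μ_θ (4 steps, strictly decreasing):
  μ^(1)=5; μ^(2)=1; μ^(3)=-2; μ^(4)=-5

((0, 0, 0, 0, 1, 2); (2, 0, 1, 1, 0, 0); (1, 1, 0, 0, 0, 0); (0, 0, 0, 3, 0, 0))


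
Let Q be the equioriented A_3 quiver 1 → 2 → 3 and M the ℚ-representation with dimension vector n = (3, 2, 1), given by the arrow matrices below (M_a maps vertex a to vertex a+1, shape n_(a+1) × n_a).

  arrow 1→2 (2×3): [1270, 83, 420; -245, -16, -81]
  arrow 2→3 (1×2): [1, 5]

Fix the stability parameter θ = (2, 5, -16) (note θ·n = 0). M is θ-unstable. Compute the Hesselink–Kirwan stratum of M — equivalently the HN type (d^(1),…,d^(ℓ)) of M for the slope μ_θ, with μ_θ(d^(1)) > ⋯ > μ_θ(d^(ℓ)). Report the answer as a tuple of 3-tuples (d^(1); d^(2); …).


Barcode: M ≅ I[1,1], I[1,2], I[1,3]. HN layers by μ_θ (3 steps, strictly decreasing):
  μ^(1)=5; μ^(2)=2; μ^(3)=-3

((0, 1, 0); (2, 0, 0); (1, 1, 1))


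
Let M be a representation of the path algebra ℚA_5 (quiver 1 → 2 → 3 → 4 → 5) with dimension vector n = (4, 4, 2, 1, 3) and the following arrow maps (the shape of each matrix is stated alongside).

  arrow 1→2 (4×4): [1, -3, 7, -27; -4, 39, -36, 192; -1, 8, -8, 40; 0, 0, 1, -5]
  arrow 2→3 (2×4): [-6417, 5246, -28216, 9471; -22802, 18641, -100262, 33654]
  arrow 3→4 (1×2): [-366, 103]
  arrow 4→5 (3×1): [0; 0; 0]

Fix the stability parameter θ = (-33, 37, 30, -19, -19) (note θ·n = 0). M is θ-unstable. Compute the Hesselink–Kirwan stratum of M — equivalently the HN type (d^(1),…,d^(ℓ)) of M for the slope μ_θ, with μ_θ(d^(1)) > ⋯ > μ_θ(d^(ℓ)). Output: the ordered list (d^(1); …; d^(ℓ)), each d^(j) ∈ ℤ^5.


Barcode: M ≅ I[1,2]^2, I[1,3], I[1,4], I[5,5]^3. HN layers by μ_θ (5 steps, strictly decreasing):
  μ^(1)=37; μ^(2)=67/2; μ^(3)=16; μ^(4)=-19; μ^(5)=-33

((0, 2, 0, 0, 0); (0, 1, 1, 0, 0); (0, 1, 1, 1, 0); (0, 0, 0, 0, 3); (4, 0, 0, 0, 0))


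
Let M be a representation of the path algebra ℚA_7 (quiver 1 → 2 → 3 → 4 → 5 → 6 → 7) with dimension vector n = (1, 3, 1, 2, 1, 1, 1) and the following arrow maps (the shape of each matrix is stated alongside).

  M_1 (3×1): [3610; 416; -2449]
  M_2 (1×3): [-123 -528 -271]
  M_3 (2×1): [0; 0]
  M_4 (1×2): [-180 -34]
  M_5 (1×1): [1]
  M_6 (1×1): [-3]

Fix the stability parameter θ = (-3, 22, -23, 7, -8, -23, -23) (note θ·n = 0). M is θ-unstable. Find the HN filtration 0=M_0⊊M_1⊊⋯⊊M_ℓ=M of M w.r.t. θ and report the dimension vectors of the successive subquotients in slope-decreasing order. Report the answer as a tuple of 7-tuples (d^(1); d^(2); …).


Via rank(M_{q-1}∘⋯∘M_p): M ≅ I[1,3], I[2,2]^2, I[4,4], I[4,7].
μ_θ-semistable layers: μ^(1)=22; μ^(2)=7; μ^(3)=-1/2; μ^(4)=-3; μ^(5)=-47/4

((0, 2, 0, 0, 0, 0, 0); (0, 0, 0, 1, 0, 0, 0); (0, 1, 1, 0, 0, 0, 0); (1, 0, 0, 0, 0, 0, 0); (0, 0, 0, 1, 1, 1, 1))


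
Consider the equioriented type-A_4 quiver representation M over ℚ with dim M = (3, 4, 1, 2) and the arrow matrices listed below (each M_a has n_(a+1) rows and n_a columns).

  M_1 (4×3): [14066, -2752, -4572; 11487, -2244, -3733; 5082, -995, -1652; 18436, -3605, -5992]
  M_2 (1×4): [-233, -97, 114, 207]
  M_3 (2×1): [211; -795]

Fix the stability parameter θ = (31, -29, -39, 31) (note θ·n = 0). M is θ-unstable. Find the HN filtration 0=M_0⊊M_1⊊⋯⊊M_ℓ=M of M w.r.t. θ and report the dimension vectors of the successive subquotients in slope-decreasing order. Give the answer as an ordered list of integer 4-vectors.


Via rank(M_{q-1}∘⋯∘M_p): M ≅ I[1,2]^2, I[1,4], I[2,2], I[4,4].
μ_θ-semistable layers: μ^(1)=31; μ^(2)=1; μ^(3)=-37/3; μ^(4)=-29

((0, 0, 0, 2); (2, 2, 0, 0); (1, 1, 1, 0); (0, 1, 0, 0))


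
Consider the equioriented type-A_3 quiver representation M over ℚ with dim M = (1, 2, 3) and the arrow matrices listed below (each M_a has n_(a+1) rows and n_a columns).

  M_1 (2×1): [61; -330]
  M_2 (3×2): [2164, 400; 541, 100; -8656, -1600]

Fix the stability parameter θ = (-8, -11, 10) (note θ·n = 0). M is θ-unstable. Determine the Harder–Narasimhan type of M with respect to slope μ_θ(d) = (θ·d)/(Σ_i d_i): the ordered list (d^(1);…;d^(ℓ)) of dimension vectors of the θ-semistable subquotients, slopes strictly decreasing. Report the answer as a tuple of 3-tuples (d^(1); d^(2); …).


Via rank(M_{q-1}∘⋯∘M_p): M ≅ I[1,3], I[2,2], I[3,3]^2.
μ_θ-semistable layers: μ^(1)=10; μ^(2)=-19/2; μ^(3)=-11

((0, 0, 3); (1, 1, 0); (0, 1, 0))


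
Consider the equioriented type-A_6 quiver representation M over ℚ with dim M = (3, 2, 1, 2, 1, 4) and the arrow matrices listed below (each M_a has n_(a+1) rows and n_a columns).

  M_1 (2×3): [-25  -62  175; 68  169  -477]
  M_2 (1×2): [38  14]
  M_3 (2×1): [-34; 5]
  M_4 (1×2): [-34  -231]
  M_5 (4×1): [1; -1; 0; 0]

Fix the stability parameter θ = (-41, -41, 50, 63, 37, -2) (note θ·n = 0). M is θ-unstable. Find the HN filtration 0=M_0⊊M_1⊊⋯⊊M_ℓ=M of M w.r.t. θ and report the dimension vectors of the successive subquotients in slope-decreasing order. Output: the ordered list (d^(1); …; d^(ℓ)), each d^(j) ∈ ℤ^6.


Via rank(M_{q-1}∘⋯∘M_p): M ≅ I[1,1], I[1,2], I[1,6], I[4,4], I[6,6]^3.
μ_θ-semistable layers: μ^(1)=63; μ^(2)=37; μ^(3)=-2; μ^(4)=-41

((0, 0, 0, 1, 0, 0); (0, 0, 1, 1, 1, 1); (0, 0, 0, 0, 0, 3); (3, 2, 0, 0, 0, 0))


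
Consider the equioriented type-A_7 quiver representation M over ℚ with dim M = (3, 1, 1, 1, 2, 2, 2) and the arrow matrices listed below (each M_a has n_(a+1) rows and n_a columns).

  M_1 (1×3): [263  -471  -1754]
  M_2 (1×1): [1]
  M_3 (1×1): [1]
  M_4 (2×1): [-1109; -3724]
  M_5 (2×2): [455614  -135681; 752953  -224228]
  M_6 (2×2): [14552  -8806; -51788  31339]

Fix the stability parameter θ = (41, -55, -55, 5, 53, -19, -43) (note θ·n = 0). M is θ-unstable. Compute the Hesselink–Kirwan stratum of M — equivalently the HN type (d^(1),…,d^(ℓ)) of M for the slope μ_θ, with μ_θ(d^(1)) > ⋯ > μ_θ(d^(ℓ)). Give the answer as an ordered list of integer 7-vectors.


Interval decomposition of M: I[1,1]^2, I[1,7], I[5,6], I[7,7].
HN type (ℓ=5): μ^(1)=41; μ^(2)=17; μ^(3)=-1; μ^(4)=-23; μ^(5)=-43

((2, 0, 0, 0, 0, 0, 0); (0, 0, 0, 0, 1, 1, 0); (0, 0, 0, 1, 1, 1, 1); (1, 1, 1, 0, 0, 0, 0); (0, 0, 0, 0, 0, 0, 1))


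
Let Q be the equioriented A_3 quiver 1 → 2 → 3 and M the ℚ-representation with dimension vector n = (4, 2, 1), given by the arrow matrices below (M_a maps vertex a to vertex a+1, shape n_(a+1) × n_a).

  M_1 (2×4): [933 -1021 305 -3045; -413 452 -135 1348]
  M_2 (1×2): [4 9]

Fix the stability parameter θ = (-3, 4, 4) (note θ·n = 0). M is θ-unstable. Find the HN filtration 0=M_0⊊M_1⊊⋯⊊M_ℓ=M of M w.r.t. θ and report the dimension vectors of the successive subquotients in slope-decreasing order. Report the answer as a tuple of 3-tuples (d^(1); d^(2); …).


Interval decomposition of M: I[1,1]^2, I[1,2], I[1,3].
HN type (ℓ=2): μ^(1)=4; μ^(2)=-3

((0, 2, 1); (4, 0, 0))


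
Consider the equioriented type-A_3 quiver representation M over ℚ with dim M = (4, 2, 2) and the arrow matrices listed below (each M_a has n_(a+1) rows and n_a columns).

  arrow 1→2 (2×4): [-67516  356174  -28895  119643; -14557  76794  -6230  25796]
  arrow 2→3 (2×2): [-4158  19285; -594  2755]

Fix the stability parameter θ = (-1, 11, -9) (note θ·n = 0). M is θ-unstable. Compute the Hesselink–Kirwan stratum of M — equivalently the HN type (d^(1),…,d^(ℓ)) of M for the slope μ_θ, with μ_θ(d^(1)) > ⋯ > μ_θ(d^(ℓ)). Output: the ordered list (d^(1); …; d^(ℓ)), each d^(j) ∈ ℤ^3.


Interval decomposition of M: I[1,1]^2, I[1,2], I[1,3], I[3,3].
HN type (ℓ=4): μ^(1)=11; μ^(2)=1; μ^(3)=-1; μ^(4)=-9

((0, 1, 0); (0, 1, 1); (4, 0, 0); (0, 0, 1))


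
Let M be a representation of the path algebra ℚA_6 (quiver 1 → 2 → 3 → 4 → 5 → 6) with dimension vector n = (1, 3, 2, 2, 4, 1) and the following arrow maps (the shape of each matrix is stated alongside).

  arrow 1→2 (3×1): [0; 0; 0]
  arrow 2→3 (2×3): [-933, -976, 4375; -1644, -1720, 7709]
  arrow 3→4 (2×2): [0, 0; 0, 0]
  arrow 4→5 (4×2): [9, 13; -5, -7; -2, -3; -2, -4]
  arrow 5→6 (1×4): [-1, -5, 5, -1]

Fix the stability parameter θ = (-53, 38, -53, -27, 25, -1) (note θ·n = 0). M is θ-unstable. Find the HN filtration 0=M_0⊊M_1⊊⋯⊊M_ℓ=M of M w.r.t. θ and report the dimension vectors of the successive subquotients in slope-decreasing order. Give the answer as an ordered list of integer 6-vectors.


Via rank(M_{q-1}∘⋯∘M_p): M ≅ I[1,1], I[2,2], I[2,3]^2, I[4,5], I[4,6], I[5,5]^2.
μ_θ-semistable layers: μ^(1)=38; μ^(2)=25; μ^(3)=12; μ^(4)=-15/2; μ^(5)=-27; μ^(6)=-53

((0, 1, 0, 0, 0, 0); (0, 0, 0, 0, 3, 0); (0, 0, 0, 0, 1, 1); (0, 2, 2, 0, 0, 0); (0, 0, 0, 2, 0, 0); (1, 0, 0, 0, 0, 0))


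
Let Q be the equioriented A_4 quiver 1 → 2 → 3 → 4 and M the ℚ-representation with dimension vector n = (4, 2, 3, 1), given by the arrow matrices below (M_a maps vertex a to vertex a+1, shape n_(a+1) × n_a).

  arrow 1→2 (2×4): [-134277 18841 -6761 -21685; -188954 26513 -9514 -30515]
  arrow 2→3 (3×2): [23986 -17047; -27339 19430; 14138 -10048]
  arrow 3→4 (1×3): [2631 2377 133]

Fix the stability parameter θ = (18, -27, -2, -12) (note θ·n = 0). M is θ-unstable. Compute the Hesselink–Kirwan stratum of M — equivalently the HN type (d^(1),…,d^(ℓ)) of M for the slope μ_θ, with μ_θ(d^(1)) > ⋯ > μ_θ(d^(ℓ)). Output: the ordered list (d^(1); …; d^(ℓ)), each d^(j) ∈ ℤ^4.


Barcode: M ≅ I[1,1]^2, I[1,3], I[1,4], I[3,3]. HN layers by μ_θ (4 steps, strictly decreasing):
  μ^(1)=18; μ^(2)=-2; μ^(3)=-9/2; μ^(4)=-23/4

((2, 0, 0, 0); (0, 0, 2, 0); (1, 1, 0, 0); (1, 1, 1, 1))


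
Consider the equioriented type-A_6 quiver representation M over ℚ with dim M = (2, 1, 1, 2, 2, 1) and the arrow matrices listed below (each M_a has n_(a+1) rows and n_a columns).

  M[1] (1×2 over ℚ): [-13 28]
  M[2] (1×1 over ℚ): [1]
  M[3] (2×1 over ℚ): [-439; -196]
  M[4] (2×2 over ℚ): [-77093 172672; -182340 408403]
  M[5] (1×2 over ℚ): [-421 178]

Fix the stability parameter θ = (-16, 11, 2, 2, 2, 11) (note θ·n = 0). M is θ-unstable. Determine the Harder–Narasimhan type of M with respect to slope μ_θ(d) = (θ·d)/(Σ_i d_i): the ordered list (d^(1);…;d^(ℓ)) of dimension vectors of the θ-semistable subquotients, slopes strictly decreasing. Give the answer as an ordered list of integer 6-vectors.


Via rank(M_{q-1}∘⋯∘M_p): M ≅ I[1,1], I[1,6], I[4,5].
μ_θ-semistable layers: μ^(1)=11; μ^(2)=17/4; μ^(3)=2; μ^(4)=-16

((0, 0, 0, 0, 0, 1); (0, 1, 1, 1, 1, 0); (0, 0, 0, 1, 1, 0); (2, 0, 0, 0, 0, 0))


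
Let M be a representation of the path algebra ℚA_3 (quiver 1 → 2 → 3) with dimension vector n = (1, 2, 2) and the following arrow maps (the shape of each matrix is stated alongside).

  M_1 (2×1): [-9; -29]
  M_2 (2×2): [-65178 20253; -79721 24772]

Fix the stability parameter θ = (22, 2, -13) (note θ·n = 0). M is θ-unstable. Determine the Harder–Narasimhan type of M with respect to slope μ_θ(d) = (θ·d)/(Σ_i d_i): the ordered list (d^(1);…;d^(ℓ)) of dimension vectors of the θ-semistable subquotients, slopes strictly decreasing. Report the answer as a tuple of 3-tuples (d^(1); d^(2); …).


Interval decomposition of M: I[1,3], I[2,3].
HN type (ℓ=2): μ^(1)=11/3; μ^(2)=-11/2

((1, 1, 1); (0, 1, 1))


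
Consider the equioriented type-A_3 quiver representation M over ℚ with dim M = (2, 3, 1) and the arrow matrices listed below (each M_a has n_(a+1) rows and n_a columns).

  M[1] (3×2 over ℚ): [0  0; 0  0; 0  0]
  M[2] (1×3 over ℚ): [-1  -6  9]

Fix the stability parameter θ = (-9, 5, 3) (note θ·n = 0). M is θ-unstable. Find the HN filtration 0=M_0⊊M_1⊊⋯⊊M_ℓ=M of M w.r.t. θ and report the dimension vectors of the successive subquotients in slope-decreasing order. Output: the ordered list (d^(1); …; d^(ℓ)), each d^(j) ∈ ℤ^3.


Barcode: M ≅ I[1,1]^2, I[2,2]^2, I[2,3]. HN layers by μ_θ (3 steps, strictly decreasing):
  μ^(1)=5; μ^(2)=4; μ^(3)=-9

((0, 2, 0); (0, 1, 1); (2, 0, 0))


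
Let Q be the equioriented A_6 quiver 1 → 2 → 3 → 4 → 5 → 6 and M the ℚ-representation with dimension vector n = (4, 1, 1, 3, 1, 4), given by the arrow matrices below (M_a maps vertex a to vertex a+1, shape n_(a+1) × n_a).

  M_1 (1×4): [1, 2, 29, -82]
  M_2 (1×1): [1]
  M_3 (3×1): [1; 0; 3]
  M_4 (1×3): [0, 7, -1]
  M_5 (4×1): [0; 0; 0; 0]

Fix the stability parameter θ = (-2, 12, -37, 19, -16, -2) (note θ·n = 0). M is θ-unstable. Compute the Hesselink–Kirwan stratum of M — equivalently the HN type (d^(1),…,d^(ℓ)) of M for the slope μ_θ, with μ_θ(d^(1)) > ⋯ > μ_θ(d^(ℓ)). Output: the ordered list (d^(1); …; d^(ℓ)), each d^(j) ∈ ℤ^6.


Interval decomposition of M: I[1,1]^3, I[1,5], I[4,4]^2, I[6,6]^4.
HN type (ℓ=4): μ^(1)=19; μ^(2)=3/2; μ^(3)=-2; μ^(4)=-9

((0, 0, 0, 2, 0, 0); (0, 0, 0, 1, 1, 0); (3, 0, 0, 0, 0, 4); (1, 1, 1, 0, 0, 0))


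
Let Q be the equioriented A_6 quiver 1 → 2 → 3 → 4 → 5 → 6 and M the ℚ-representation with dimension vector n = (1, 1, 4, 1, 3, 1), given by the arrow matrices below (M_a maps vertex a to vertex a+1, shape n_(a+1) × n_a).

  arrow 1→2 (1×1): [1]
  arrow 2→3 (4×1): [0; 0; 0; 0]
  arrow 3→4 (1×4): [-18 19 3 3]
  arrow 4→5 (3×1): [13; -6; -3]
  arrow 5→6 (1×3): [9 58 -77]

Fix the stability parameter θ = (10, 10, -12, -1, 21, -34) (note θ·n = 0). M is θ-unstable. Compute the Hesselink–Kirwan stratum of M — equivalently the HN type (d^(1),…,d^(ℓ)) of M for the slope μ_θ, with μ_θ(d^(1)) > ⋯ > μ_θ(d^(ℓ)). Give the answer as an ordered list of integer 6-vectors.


Interval decomposition of M: I[1,2], I[3,3]^3, I[3,5], I[5,5], I[5,6].
HN type (ℓ=5): μ^(1)=21; μ^(2)=10; μ^(3)=-1; μ^(4)=-13/2; μ^(5)=-12

((0, 0, 0, 0, 2, 0); (1, 1, 0, 0, 0, 0); (0, 0, 0, 1, 0, 0); (0, 0, 0, 0, 1, 1); (0, 0, 4, 0, 0, 0))


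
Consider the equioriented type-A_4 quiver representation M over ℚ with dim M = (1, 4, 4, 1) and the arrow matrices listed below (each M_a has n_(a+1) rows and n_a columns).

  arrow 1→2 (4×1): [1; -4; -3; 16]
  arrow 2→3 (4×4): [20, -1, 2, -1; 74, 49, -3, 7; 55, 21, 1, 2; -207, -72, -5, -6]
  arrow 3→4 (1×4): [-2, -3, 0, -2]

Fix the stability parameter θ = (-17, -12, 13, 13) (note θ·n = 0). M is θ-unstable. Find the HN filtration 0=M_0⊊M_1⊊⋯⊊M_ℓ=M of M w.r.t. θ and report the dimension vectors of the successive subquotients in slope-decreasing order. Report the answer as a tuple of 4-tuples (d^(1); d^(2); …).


Barcode: M ≅ I[1,4], I[2,3]^3. HN layers by μ_θ (3 steps, strictly decreasing):
  μ^(1)=13; μ^(2)=-12; μ^(3)=-17

((0, 0, 4, 1); (0, 4, 0, 0); (1, 0, 0, 0))


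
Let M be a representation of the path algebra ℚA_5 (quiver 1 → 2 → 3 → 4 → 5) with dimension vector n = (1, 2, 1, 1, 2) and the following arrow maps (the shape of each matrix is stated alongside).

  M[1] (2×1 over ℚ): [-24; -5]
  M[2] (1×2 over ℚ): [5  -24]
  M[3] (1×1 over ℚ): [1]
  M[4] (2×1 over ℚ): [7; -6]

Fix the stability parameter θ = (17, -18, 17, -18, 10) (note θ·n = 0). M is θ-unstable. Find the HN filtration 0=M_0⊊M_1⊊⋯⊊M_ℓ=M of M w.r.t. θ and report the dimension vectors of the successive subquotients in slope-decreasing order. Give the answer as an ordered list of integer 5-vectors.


Barcode: M ≅ I[1,2], I[2,5], I[5,5]. HN layers by μ_θ (3 steps, strictly decreasing):
  μ^(1)=10; μ^(2)=-1/2; μ^(3)=-18

((0, 0, 0, 0, 2); (1, 1, 1, 1, 0); (0, 1, 0, 0, 0))


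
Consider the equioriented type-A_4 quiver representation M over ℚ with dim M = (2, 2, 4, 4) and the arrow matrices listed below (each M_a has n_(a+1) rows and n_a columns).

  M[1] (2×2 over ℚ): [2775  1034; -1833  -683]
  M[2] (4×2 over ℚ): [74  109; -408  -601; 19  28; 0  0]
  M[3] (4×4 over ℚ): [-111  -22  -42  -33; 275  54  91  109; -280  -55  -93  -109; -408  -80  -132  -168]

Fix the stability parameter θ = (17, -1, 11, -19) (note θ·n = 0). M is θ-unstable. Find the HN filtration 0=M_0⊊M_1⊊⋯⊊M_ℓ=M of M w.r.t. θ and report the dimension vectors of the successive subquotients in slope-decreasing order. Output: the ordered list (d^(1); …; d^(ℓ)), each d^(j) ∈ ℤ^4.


Interval decomposition of M: I[1,4]^2, I[3,3], I[3,4], I[4,4].
HN type (ℓ=4): μ^(1)=11; μ^(2)=2; μ^(3)=-4; μ^(4)=-19

((0, 0, 1, 0); (2, 2, 2, 2); (0, 0, 1, 1); (0, 0, 0, 1))


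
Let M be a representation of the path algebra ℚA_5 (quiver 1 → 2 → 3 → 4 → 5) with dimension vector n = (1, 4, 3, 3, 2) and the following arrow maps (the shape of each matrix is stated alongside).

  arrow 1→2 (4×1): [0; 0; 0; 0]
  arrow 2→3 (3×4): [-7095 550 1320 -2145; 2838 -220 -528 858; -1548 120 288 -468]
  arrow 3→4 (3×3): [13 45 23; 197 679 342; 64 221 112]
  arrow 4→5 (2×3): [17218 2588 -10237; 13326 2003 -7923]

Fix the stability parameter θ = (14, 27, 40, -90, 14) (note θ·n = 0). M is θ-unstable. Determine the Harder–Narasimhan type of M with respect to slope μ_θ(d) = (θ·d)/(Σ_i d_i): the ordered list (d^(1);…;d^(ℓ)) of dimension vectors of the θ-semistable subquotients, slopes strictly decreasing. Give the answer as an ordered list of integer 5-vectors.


Interval decomposition of M: I[1,1], I[2,2]^3, I[2,5], I[3,4], I[3,5].
HN type (ℓ=4): μ^(1)=27; μ^(2)=14; μ^(3)=-23/3; μ^(4)=-25

((0, 3, 0, 0, 0); (1, 0, 0, 0, 2); (0, 1, 1, 1, 0); (0, 0, 2, 2, 0))


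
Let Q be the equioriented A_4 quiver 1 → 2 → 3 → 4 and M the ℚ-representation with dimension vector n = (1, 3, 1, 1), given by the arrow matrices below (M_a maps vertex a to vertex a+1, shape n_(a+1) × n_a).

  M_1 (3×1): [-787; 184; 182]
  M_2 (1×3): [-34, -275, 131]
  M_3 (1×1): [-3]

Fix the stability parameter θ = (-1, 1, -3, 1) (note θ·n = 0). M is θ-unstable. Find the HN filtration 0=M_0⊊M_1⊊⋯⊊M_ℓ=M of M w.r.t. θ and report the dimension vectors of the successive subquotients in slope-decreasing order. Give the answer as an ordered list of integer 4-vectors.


Interval decomposition of M: I[1,2], I[2,2], I[2,4].
HN type (ℓ=2): μ^(1)=1; μ^(2)=-1

((0, 2, 0, 1); (1, 1, 1, 0))


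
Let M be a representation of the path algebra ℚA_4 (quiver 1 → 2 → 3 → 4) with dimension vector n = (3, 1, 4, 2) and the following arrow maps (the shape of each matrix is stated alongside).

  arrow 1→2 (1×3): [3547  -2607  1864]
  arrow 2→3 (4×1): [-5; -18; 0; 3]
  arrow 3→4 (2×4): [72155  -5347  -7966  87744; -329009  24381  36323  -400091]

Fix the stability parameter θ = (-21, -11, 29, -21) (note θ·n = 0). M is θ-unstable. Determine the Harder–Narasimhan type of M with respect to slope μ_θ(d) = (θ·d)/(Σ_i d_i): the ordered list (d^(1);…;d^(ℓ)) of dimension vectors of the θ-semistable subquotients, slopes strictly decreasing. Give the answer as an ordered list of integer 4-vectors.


Via rank(M_{q-1}∘⋯∘M_p): M ≅ I[1,1]^2, I[1,4], I[3,3]^2, I[3,4].
μ_θ-semistable layers: μ^(1)=29; μ^(2)=4; μ^(3)=-11; μ^(4)=-21

((0, 0, 2, 0); (0, 0, 2, 2); (0, 1, 0, 0); (3, 0, 0, 0))


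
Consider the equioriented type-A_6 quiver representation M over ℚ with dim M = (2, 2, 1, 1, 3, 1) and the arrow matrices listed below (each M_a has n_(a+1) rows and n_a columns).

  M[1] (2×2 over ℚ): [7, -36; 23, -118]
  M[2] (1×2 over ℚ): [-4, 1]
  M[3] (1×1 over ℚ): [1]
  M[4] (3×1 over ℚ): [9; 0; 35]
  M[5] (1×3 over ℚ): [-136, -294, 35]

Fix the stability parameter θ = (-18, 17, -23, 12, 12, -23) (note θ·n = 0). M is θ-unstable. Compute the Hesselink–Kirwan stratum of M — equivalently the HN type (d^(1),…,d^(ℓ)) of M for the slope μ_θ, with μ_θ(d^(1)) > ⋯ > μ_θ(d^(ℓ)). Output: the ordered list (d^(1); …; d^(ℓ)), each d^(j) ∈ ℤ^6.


Via rank(M_{q-1}∘⋯∘M_p): M ≅ I[1,2], I[1,6], I[5,5]^2.
μ_θ-semistable layers: μ^(1)=17; μ^(2)=12; μ^(3)=1/3; μ^(4)=-3; μ^(5)=-18

((0, 1, 0, 0, 0, 0); (0, 0, 0, 0, 2, 0); (0, 0, 0, 1, 1, 1); (0, 1, 1, 0, 0, 0); (2, 0, 0, 0, 0, 0))


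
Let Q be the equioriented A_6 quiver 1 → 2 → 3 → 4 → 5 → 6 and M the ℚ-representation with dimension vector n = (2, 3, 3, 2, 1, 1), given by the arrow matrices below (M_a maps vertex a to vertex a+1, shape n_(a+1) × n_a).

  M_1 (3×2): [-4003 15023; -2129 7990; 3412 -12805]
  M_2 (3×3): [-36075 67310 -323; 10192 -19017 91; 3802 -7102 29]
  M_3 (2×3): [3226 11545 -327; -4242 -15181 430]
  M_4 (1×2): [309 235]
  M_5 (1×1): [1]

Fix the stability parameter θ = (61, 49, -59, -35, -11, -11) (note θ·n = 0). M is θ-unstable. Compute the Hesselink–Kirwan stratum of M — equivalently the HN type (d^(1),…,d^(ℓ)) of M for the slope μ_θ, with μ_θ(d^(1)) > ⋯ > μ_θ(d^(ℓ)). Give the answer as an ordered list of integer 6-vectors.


Via rank(M_{q-1}∘⋯∘M_p): M ≅ I[1,4], I[1,6], I[2,3].
μ_θ-semistable layers: μ^(1)=4; μ^(2)=-1; μ^(3)=-5

((1, 1, 1, 1, 0, 0); (1, 1, 1, 1, 1, 1); (0, 1, 1, 0, 0, 0))


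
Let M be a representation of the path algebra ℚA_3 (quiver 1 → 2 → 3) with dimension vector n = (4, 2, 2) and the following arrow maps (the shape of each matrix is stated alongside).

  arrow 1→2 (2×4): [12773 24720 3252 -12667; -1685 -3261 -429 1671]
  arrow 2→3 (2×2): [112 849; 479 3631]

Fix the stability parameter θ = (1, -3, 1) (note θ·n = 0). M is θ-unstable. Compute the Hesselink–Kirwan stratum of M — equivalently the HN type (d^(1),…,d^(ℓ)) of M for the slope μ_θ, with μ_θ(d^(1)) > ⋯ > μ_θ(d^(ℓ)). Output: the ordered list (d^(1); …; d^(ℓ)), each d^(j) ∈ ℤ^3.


Interval decomposition of M: I[1,1]^2, I[1,3]^2.
HN type (ℓ=2): μ^(1)=1; μ^(2)=-1

((2, 0, 2); (2, 2, 0))


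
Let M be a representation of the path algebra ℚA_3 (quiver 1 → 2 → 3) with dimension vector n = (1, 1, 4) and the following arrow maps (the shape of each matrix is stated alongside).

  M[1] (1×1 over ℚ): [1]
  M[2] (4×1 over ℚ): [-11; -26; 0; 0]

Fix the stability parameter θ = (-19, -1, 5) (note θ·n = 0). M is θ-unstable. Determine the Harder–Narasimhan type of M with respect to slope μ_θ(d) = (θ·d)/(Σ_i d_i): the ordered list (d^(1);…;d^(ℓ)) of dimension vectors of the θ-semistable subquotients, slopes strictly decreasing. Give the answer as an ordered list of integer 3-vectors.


Interval decomposition of M: I[1,3], I[3,3]^3.
HN type (ℓ=3): μ^(1)=5; μ^(2)=-1; μ^(3)=-19

((0, 0, 4); (0, 1, 0); (1, 0, 0))


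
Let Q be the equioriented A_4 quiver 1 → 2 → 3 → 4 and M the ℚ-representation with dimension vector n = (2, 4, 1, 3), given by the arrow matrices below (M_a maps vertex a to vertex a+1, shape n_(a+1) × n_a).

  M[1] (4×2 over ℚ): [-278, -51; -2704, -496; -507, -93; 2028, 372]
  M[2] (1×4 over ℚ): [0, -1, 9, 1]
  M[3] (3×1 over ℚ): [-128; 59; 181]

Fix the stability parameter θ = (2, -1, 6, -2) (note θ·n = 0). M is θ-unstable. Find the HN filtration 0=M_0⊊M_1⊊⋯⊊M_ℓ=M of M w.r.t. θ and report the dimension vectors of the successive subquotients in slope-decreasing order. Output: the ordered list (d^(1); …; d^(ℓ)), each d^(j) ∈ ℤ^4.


Interval decomposition of M: I[1,2], I[1,4], I[2,2]^2, I[4,4]^2.
HN type (ℓ=4): μ^(1)=2; μ^(2)=1/2; μ^(3)=-1; μ^(4)=-2

((0, 0, 1, 1); (2, 2, 0, 0); (0, 2, 0, 0); (0, 0, 0, 2))


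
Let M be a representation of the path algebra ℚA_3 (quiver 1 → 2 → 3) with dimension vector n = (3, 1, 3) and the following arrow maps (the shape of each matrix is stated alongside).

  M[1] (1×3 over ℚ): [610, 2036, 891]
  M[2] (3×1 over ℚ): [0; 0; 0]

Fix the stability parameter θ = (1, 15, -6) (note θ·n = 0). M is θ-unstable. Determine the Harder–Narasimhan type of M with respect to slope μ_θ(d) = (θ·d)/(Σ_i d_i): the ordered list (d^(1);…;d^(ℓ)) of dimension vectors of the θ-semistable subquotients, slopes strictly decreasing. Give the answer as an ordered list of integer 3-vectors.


Barcode: M ≅ I[1,1]^2, I[1,2], I[3,3]^3. HN layers by μ_θ (3 steps, strictly decreasing):
  μ^(1)=15; μ^(2)=1; μ^(3)=-6

((0, 1, 0); (3, 0, 0); (0, 0, 3))


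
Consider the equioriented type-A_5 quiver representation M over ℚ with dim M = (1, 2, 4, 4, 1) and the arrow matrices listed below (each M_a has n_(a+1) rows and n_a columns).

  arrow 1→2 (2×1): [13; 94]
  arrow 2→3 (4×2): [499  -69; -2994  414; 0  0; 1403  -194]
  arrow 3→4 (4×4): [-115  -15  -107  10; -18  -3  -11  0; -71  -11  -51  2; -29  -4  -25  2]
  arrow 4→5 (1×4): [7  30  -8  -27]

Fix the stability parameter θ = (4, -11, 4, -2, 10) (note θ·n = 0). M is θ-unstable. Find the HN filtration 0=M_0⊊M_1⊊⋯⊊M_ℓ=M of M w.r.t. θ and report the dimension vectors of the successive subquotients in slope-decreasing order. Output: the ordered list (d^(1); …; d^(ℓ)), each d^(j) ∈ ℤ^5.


Interval decomposition of M: I[1,4], I[2,3], I[3,4], I[3,5], I[4,4].
HN type (ℓ=6): μ^(1)=10; μ^(2)=4; μ^(3)=1; μ^(4)=-2; μ^(5)=-7/2; μ^(6)=-11

((0, 0, 0, 0, 1); (0, 0, 1, 0, 0); (0, 0, 3, 3, 0); (0, 0, 0, 1, 0); (1, 1, 0, 0, 0); (0, 1, 0, 0, 0))


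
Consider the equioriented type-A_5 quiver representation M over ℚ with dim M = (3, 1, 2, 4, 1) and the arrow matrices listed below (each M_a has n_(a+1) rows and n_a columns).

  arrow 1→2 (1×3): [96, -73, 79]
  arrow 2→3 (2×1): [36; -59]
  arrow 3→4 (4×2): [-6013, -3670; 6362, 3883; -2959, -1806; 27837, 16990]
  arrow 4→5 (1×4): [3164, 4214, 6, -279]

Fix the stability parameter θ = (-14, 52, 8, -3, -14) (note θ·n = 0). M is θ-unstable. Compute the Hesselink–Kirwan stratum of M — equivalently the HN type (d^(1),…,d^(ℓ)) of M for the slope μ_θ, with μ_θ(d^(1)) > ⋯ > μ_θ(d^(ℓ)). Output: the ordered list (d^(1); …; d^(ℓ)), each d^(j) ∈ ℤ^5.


Barcode: M ≅ I[1,1]^2, I[1,4], I[3,5], I[4,4]^2. HN layers by μ_θ (3 steps, strictly decreasing):
  μ^(1)=19; μ^(2)=-3; μ^(3)=-14

((0, 1, 1, 1, 0); (0, 0, 1, 3, 1); (3, 0, 0, 0, 0))


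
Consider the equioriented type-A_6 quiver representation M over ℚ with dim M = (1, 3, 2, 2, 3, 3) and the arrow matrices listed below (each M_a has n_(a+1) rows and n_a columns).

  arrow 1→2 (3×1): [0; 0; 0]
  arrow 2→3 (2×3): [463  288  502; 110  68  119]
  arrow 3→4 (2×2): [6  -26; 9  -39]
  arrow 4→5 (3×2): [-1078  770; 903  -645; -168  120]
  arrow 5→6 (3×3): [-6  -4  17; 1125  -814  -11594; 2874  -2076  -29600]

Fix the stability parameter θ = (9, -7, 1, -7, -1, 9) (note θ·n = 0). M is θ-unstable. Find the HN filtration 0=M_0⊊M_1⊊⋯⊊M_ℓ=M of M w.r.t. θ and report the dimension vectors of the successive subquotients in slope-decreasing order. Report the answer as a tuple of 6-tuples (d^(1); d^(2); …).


Barcode: M ≅ I[1,1], I[2,2], I[2,3], I[2,5], I[4,4], I[5,6]^2, I[6,6]. HN layers by μ_θ (5 steps, strictly decreasing):
  μ^(1)=9; μ^(2)=1; μ^(3)=-1; μ^(4)=-3; μ^(5)=-7

((1, 0, 0, 0, 0, 3); (0, 0, 1, 0, 0, 0); (0, 0, 0, 0, 3, 0); (0, 0, 1, 1, 0, 0); (0, 3, 0, 1, 0, 0))


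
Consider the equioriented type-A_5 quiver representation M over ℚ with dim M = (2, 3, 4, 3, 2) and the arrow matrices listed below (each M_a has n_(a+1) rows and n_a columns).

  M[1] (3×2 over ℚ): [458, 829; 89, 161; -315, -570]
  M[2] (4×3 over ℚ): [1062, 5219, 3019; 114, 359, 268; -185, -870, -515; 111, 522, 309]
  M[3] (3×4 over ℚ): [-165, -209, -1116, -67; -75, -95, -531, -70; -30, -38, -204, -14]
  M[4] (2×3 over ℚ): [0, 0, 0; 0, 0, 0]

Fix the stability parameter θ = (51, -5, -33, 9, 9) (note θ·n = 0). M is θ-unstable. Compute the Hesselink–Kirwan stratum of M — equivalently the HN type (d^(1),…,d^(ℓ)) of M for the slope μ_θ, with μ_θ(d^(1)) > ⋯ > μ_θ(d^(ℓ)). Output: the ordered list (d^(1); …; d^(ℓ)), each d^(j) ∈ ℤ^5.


Interval decomposition of M: I[1,3], I[1,4], I[2,3], I[3,4], I[4,4], I[5,5]^2.
HN type (ℓ=4): μ^(1)=9; μ^(2)=13/3; μ^(3)=-19; μ^(4)=-33

((0, 0, 0, 3, 2); (2, 2, 2, 0, 0); (0, 1, 1, 0, 0); (0, 0, 1, 0, 0))


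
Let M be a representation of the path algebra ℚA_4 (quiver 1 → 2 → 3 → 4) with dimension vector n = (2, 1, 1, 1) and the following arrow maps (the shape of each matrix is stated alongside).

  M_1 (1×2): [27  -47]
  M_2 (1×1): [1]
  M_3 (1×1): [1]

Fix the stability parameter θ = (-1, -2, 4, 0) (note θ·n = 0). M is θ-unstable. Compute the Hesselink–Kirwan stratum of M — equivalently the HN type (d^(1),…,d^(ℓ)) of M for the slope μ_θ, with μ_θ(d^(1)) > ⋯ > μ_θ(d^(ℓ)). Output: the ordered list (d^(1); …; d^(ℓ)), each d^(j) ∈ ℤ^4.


Barcode: M ≅ I[1,1], I[1,4]. HN layers by μ_θ (3 steps, strictly decreasing):
  μ^(1)=2; μ^(2)=-1; μ^(3)=-3/2

((0, 0, 1, 1); (1, 0, 0, 0); (1, 1, 0, 0))


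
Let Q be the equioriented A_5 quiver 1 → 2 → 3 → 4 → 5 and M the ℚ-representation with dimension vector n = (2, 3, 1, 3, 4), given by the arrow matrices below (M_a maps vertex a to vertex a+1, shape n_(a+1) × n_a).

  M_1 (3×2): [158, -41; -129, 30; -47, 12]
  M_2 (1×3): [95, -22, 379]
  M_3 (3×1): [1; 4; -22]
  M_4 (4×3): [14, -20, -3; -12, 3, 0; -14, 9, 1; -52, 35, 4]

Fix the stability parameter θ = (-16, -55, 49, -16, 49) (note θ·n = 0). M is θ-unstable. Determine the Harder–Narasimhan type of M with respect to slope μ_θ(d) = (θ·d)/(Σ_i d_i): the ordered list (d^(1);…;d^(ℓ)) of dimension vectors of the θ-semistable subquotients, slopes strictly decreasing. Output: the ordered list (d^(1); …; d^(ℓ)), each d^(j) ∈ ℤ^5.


Barcode: M ≅ I[1,2], I[1,4], I[2,2], I[4,5]^2, I[5,5]^2. HN layers by μ_θ (5 steps, strictly decreasing):
  μ^(1)=49; μ^(2)=33/2; μ^(3)=-16; μ^(4)=-71/2; μ^(5)=-55

((0, 0, 0, 0, 4); (0, 0, 1, 1, 0); (0, 0, 0, 2, 0); (2, 2, 0, 0, 0); (0, 1, 0, 0, 0))


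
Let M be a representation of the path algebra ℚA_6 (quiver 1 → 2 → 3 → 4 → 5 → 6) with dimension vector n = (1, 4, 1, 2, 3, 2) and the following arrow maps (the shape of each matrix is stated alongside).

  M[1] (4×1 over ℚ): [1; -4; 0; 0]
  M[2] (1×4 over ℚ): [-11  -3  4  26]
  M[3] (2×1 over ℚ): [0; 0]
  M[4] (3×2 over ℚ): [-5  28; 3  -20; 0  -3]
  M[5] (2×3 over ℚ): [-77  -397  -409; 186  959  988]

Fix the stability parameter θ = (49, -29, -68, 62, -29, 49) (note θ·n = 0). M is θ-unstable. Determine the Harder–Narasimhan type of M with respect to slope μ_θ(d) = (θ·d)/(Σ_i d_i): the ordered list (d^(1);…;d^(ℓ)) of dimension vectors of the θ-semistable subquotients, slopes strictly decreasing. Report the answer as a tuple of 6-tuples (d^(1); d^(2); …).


Interval decomposition of M: I[1,3], I[2,2]^3, I[4,6]^2, I[5,5].
HN type (ℓ=4): μ^(1)=49; μ^(2)=33/2; μ^(3)=-16; μ^(4)=-29

((0, 0, 0, 0, 0, 2); (0, 0, 0, 2, 2, 0); (1, 1, 1, 0, 0, 0); (0, 3, 0, 0, 1, 0))


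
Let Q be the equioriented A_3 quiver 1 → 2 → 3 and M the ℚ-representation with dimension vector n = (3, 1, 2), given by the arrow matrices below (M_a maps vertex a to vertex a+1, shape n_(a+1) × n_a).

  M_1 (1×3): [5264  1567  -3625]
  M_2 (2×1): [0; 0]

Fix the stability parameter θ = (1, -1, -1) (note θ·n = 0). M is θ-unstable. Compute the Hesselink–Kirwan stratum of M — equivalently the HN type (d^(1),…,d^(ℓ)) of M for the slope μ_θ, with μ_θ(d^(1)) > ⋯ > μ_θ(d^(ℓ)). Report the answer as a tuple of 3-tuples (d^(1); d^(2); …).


Barcode: M ≅ I[1,1]^2, I[1,2], I[3,3]^2. HN layers by μ_θ (3 steps, strictly decreasing):
  μ^(1)=1; μ^(2)=0; μ^(3)=-1

((2, 0, 0); (1, 1, 0); (0, 0, 2))


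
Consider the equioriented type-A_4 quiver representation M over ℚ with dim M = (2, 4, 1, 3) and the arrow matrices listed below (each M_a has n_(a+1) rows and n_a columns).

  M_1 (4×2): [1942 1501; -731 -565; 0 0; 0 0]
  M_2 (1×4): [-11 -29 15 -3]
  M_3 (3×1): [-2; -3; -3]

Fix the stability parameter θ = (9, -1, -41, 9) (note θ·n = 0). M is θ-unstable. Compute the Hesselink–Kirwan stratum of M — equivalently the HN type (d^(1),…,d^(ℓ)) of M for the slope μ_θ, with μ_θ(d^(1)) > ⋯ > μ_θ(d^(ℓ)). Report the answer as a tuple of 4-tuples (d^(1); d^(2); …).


Via rank(M_{q-1}∘⋯∘M_p): M ≅ I[1,2], I[1,4], I[2,2]^2, I[4,4]^2.
μ_θ-semistable layers: μ^(1)=9; μ^(2)=4; μ^(3)=-1; μ^(4)=-11

((0, 0, 0, 3); (1, 1, 0, 0); (0, 2, 0, 0); (1, 1, 1, 0))


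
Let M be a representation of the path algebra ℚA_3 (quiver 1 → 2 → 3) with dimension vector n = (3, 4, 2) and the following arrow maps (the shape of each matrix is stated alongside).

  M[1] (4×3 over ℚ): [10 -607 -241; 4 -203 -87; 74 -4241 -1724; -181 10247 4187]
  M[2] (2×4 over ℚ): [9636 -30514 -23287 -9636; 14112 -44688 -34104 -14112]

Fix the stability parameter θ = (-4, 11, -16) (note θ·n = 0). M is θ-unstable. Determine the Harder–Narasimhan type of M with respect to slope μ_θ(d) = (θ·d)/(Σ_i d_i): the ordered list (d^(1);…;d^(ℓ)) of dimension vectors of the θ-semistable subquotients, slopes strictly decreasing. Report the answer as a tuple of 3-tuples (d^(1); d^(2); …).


Via rank(M_{q-1}∘⋯∘M_p): M ≅ I[1,2]^2, I[1,3], I[2,2], I[3,3].
μ_θ-semistable layers: μ^(1)=11; μ^(2)=-5/2; μ^(3)=-4; μ^(4)=-16

((0, 3, 0); (0, 1, 1); (3, 0, 0); (0, 0, 1))


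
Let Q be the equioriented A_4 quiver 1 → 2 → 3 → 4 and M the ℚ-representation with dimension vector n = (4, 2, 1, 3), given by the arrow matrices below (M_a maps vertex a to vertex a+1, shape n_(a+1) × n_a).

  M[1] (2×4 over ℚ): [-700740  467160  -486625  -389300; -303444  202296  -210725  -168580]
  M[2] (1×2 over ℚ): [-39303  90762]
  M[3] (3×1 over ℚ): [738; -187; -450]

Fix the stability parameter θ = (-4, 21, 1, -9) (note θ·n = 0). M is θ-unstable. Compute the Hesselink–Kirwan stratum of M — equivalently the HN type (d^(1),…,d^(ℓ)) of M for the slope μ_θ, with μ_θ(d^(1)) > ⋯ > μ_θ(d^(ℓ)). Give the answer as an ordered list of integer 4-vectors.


Interval decomposition of M: I[1,1]^3, I[1,4], I[2,2], I[4,4]^2.
HN type (ℓ=4): μ^(1)=21; μ^(2)=13/3; μ^(3)=-4; μ^(4)=-9

((0, 1, 0, 0); (0, 1, 1, 1); (4, 0, 0, 0); (0, 0, 0, 2))
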